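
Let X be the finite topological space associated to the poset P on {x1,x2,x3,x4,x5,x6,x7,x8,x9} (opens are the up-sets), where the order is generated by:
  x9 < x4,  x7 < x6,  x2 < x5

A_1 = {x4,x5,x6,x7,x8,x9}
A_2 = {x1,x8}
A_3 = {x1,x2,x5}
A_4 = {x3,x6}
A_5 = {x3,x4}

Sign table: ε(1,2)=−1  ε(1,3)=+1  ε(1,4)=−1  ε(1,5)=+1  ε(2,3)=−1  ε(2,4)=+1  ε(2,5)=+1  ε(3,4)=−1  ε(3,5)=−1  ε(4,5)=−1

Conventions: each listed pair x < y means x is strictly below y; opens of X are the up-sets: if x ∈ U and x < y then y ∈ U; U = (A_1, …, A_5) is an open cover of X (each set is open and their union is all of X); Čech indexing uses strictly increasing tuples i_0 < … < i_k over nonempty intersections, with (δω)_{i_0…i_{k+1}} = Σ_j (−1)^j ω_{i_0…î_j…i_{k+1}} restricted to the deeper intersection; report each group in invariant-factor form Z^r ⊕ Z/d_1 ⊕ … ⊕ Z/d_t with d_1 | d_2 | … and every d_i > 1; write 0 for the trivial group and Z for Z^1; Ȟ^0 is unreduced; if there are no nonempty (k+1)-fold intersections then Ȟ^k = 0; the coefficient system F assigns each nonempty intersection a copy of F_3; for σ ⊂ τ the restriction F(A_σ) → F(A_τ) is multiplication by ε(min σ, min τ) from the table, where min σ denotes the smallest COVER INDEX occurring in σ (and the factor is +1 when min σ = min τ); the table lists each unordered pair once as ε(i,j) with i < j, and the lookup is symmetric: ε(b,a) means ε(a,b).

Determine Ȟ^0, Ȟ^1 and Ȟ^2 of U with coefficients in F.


Ȟ^0(U;F) ≅ Z/3,  Ȟ^1(U;F) ≅ Z/3 ⊕ Z/3,  Ȟ^2(U;F) ≅ 0

nerve simplices:
  A12={x8} A13={x5} A14={x6} A15={x4} A23={x1} A45={x3}
C dims 5,6; δ0: rk_F3 4
degree 0: 5−4−0 = 1 → Ȟ^0 ≅ Z/3
degree 1: 6−0−4 = 2 → Ȟ^1 ≅ Z/3 ⊕ Z/3
degree 2: 0−0−0 = 0 → Ȟ^2 ≅ 0


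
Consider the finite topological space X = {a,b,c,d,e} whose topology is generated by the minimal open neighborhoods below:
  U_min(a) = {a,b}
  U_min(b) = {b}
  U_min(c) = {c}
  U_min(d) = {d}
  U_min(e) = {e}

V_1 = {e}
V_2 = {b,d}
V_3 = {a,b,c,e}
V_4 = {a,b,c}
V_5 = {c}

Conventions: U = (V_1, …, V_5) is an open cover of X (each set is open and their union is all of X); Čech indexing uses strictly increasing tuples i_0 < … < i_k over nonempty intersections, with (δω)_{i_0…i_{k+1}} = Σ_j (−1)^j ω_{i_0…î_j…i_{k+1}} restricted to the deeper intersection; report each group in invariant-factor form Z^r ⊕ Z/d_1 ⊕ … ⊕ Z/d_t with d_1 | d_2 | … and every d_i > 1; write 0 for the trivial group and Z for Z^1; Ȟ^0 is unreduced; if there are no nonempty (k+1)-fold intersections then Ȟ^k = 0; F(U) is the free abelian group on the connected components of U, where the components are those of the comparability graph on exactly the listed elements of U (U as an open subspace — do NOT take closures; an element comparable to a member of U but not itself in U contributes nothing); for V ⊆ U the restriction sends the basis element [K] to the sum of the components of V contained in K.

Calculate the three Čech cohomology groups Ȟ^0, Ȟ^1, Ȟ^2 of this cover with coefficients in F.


nerve of the cover:
  V13={e} V23={b} V24={b} V34={a,b,c} V35={c} V45={c}
  V234={b} V345={c}
components per intersection:
  V1: {e}
  V2: {b} {d}
  V3: {a,b} {c} {e}
  V4: {a,b} {c}
  V5: {c}
  V13: {e}
  V23: {b}
  V24: {b}
  V34: {a,b} {c}
  V35: {c}
  V45: {c}
  V234: {b}
  V345: {c}
C dims 9,7,2; δ0: rk 5, SNF 1^5; δ1: rk 2, SNF 1^2
Ȟ^0 = (9 − 5) − 0 = 4, so Ȟ^0 ≅ Z^4
Ȟ^1 = (7 − 2) − 5 = 0, so Ȟ^1 ≅ 0
Ȟ^2 = (2 − 0) − 2 = 0, so Ȟ^2 ≅ 0

Ȟ^0 ≅ Z^4, Ȟ^1 ≅ 0, Ȟ^2 ≅ 0


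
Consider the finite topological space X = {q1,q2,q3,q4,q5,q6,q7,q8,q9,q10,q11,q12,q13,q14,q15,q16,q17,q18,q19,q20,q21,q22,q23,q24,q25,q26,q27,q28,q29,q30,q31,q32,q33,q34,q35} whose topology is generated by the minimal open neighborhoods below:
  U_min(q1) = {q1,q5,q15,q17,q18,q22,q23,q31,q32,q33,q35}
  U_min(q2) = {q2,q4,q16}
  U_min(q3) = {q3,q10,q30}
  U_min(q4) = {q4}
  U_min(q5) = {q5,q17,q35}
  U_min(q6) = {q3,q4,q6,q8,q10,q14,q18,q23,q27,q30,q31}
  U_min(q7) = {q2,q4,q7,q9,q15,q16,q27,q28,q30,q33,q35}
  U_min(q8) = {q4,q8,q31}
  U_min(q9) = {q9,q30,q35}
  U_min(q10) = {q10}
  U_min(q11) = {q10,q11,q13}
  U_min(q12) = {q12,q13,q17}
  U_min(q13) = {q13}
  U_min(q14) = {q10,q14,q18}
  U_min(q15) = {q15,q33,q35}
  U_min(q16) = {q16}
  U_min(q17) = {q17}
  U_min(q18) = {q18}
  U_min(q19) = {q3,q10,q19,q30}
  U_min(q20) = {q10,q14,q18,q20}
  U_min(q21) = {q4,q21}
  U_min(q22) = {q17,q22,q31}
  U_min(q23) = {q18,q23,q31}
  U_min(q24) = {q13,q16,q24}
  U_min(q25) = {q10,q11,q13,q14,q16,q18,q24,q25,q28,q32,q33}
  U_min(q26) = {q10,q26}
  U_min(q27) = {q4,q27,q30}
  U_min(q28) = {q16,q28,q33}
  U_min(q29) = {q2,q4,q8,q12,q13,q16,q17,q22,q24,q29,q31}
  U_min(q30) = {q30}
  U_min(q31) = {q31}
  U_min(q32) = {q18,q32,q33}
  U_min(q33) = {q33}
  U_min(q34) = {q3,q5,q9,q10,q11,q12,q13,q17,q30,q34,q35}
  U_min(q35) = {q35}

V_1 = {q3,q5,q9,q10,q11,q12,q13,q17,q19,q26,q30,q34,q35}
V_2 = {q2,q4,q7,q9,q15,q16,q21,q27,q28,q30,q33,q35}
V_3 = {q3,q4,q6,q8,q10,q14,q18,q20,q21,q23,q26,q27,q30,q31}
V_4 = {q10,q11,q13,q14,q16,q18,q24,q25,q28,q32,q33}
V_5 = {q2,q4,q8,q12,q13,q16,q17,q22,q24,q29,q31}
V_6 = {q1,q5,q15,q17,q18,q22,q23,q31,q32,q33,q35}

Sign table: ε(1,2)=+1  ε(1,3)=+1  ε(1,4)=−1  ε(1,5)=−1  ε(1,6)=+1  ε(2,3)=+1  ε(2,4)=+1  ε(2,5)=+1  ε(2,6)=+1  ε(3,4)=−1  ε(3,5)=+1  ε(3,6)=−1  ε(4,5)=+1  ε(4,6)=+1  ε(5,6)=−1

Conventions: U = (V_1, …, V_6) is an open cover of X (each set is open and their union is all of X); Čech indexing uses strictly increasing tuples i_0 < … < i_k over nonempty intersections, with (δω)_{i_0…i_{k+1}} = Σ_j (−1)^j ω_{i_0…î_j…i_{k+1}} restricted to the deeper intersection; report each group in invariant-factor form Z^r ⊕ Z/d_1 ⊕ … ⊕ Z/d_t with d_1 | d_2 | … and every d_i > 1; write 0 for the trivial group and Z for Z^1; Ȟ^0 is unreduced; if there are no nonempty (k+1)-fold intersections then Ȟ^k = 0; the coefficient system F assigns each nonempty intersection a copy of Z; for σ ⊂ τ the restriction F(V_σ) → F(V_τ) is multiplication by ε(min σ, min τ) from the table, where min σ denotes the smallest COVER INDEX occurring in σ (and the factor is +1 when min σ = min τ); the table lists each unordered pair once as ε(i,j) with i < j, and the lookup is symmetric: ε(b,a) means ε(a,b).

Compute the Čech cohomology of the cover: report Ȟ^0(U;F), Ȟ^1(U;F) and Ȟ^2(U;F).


nerve of the cover:
  V12={q9,q30,q35} V13={q3,q10,q26,q30} V14={q10,q11,q13} V15={q12,q13,q17} V16={q5,q17,q35} V23={q4,q21,q27,q30} V24={q16,q28,q33} V25={q2,q4,q16} V26={q15,q33,q35} V34={q10,q14,q18} V35={q4,q8,q31} V36={q18,q23,q31} V45={q13,q16,q24} V46={q18,q32,q33} V56={q17,q22,q31}
  V123={q30} V126={q35} V134={q10} V145={q13} V156={q17} V235={q4} V245={q16} V246={q33} V346={q18} V356={q31}
C dims 6,15,10; δ0: rk 6, SNF 1^5·2; δ1: rk 9, SNF 1^9
Ȟ^0 = (6 − 6) − 0 = 0, so Ȟ^0 ≅ 0
Ȟ^1 = (15 − 9) − 6 = 0 plus torsion [2], so Ȟ^1 ≅ Z/2
Ȟ^2 = (10 − 0) − 9 = 1, so Ȟ^2 ≅ Z

Ȟ^0 ≅ 0, Ȟ^1 ≅ Z/2, Ȟ^2 ≅ Z


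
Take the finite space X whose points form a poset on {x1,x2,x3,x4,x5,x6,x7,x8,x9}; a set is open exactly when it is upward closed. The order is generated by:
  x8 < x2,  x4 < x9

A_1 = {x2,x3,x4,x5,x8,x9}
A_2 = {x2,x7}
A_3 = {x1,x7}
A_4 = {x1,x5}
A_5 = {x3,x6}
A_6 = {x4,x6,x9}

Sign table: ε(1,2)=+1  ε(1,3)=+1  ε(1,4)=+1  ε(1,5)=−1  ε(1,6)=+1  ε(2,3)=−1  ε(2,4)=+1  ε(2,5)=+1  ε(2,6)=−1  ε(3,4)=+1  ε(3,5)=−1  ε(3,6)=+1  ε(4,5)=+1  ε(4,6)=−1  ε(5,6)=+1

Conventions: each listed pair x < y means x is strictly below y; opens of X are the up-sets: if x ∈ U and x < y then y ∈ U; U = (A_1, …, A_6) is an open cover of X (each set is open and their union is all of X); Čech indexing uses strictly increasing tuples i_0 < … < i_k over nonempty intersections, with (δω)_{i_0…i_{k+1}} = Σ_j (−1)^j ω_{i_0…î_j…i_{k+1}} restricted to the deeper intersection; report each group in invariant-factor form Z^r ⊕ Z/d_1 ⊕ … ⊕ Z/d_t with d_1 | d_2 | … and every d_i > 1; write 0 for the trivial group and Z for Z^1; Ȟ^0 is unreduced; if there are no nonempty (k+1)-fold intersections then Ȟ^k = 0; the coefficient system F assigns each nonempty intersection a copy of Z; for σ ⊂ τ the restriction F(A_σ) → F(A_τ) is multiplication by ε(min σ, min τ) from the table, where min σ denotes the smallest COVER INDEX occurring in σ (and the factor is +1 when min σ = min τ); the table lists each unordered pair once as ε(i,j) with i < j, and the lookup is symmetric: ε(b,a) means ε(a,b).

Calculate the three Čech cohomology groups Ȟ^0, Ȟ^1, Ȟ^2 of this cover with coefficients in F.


Ȟ^0 = 0,  Ȟ^1 = Z ⊕ Z/2,  Ȟ^2 = 0

nerve of the cover:
  A12={x2} A14={x5} A15={x3} A16={x4,x9} A23={x7} A34={x1} A56={x6}
C dims 6,7; δ0: rk 6, SNF 1^5·2
Ȟ^0 = (6 − 6) − 0 = 0, so Ȟ^0 ≅ 0
Ȟ^1 = (7 − 0) − 6 = 1 plus torsion [2], so Ȟ^1 ≅ Z ⊕ Z/2
Ȟ^2 = (0 − 0) − 0 = 0, so Ȟ^2 ≅ 0


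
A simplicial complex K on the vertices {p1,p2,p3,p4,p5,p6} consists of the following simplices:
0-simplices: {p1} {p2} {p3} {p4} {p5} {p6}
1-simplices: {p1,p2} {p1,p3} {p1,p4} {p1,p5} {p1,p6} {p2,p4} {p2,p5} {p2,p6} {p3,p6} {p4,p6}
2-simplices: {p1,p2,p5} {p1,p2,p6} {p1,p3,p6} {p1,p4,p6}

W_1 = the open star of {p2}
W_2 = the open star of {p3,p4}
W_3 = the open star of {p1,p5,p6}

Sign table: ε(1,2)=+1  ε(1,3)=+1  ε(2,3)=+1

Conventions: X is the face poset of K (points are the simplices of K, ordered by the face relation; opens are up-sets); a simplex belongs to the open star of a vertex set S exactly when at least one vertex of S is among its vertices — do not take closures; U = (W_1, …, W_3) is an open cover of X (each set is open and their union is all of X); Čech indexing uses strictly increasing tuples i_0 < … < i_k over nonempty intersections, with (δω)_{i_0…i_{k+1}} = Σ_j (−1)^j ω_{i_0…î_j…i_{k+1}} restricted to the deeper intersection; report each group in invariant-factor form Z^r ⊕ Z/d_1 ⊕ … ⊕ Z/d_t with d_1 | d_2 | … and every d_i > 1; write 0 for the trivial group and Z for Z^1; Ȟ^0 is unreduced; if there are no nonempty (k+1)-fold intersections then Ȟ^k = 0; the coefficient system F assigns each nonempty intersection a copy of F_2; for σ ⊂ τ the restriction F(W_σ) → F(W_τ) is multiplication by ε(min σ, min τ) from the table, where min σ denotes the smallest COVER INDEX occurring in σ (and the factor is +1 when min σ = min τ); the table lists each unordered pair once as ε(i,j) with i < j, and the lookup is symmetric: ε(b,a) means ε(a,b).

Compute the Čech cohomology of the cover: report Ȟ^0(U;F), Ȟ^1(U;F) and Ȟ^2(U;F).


intersection data:
  W1={{p2},{p1,p2},{p2,p4},{p2,p5},{p2,p6},{p1,p2,p5},{p1,p2,p6}} W2={{p3},{p4},{p1,p3},{p1,p4},{p2,p4},{p3,p6},{p4,p6},{p1,p3,p6},{p1,p4,p6}} W3={{p1},{p5},{p6},{p1,p2},{p1,p3},{p1,p4},{p1,p5},{p1,p6},{p2,p5},{p2,p6},{p3,p6},{p4,p6},{p1,p2,p5},{p1,p2,p6},{p1,p3,p6},{p1,p4,p6}}
  W12={{p2,p4}} W13={{p1,p2},{p2,p5},{p2,p6},{p1,p2,p5},{p1,p2,p6}} W23={{p1,p3},{p1,p4},{p3,p6},{p4,p6},{p1,p3,p6},{p1,p4,p6}}
C dims 3,3; δ0: rk_F2 2
Ȟ^0 = (3 − 2) − 0 = 1, so Ȟ^0 ≅ Z/2
Ȟ^1 = (3 − 0) − 2 = 1, so Ȟ^1 ≅ Z/2
Ȟ^2 = (0 − 0) − 0 = 0, so Ȟ^2 ≅ 0

Ȟ^0 ≅ Z/2, Ȟ^1 ≅ Z/2 and Ȟ^2 ≅ 0


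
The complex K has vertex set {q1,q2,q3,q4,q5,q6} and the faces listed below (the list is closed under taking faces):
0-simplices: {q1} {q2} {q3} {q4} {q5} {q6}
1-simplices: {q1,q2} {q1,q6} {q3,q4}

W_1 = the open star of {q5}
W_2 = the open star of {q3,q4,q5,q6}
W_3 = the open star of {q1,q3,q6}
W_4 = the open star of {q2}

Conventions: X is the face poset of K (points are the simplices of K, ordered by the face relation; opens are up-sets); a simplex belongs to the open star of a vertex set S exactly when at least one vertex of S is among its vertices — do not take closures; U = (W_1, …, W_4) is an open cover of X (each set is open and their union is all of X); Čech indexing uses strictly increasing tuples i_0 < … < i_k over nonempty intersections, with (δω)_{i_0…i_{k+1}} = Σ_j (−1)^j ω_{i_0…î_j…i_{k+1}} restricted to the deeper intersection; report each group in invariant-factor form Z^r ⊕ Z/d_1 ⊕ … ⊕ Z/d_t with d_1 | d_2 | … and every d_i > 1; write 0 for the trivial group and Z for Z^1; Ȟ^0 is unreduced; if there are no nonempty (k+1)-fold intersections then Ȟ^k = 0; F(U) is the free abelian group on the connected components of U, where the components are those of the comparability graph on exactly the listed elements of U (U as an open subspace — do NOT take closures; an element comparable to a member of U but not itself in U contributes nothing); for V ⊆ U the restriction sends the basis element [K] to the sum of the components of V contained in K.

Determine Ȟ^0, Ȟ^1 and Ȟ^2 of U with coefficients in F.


Ȟ^0(U;F) ≅ Z^3, Ȟ^1(U;F) ≅ 0 and Ȟ^2(U;F) ≅ 0

nonempty intersections:
  W1={{q5}} W2={{q3},{q4},{q5},{q6},{q1,q6},{q3,q4}} W3={{q1},{q3},{q6},{q1,q2},{q1,q6},{q3,q4}} W4={{q2},{q1,q2}}
  W12={{q5}} W23={{q3},{q6},{q1,q6},{q3,q4}} W34={{q1,q2}}
components per intersection:
  W1: {{q5}}
  W2: {{q3},{q4},{q3,q4}} {{q5}} {{q6},{q1,q6}}
  W3: {{q1},{q6},{q1,q2},{q1,q6}} {{q3},{q3,q4}}
  W4: {{q2},{q1,q2}}
  W12: {{q5}}
  W23: {{q3},{q3,q4}} {{q6},{q1,q6}}
  W34: {{q1,q2}}
C dims 7,4; δ0: rk 4, SNF 1^4
Ȟ^0: (7−4)−0=3 ⇒ Z^3
Ȟ^1: (4−0)−4=0 ⇒ 0
Ȟ^2: (0−0)−0=0 ⇒ 0


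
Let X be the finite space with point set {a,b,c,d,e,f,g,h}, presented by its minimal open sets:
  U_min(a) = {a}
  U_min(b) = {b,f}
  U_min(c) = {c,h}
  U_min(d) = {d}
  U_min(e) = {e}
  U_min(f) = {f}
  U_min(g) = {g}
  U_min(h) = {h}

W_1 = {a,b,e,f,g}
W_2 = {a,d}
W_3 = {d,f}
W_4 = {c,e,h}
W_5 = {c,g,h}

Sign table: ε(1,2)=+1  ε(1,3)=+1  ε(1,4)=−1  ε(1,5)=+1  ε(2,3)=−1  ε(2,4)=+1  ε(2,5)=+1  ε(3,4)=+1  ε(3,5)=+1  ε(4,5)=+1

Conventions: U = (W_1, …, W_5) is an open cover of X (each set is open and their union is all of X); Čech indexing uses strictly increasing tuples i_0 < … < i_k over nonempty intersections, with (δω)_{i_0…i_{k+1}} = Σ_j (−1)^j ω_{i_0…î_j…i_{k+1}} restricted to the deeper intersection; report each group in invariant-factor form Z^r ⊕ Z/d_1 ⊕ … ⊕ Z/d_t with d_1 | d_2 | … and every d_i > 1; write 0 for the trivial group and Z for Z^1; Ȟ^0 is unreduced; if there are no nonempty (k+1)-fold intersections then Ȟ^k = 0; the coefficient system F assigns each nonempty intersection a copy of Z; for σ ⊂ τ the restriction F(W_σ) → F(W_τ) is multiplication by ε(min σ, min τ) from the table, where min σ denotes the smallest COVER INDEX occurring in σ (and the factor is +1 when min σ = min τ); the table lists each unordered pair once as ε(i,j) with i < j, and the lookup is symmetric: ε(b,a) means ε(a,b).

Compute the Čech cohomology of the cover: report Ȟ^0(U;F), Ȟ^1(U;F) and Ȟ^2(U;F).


nonempty intersections:
  W12={a} W13={f} W14={e} W15={g} W23={d} W45={c,h}
C dims 5,6; δ0: rk 5, SNF 1^4·2
Ȟ^0: (5−5)−0=0 ⇒ 0
Ȟ^1: (6−0)−5=1 plus torsion [2] ⇒ Z ⊕ Z/2
Ȟ^2: (0−0)−0=0 ⇒ 0

Ȟ^0(U;F) ≅ 0; Ȟ^1(U;F) ≅ Z ⊕ Z/2; Ȟ^2(U;F) ≅ 0


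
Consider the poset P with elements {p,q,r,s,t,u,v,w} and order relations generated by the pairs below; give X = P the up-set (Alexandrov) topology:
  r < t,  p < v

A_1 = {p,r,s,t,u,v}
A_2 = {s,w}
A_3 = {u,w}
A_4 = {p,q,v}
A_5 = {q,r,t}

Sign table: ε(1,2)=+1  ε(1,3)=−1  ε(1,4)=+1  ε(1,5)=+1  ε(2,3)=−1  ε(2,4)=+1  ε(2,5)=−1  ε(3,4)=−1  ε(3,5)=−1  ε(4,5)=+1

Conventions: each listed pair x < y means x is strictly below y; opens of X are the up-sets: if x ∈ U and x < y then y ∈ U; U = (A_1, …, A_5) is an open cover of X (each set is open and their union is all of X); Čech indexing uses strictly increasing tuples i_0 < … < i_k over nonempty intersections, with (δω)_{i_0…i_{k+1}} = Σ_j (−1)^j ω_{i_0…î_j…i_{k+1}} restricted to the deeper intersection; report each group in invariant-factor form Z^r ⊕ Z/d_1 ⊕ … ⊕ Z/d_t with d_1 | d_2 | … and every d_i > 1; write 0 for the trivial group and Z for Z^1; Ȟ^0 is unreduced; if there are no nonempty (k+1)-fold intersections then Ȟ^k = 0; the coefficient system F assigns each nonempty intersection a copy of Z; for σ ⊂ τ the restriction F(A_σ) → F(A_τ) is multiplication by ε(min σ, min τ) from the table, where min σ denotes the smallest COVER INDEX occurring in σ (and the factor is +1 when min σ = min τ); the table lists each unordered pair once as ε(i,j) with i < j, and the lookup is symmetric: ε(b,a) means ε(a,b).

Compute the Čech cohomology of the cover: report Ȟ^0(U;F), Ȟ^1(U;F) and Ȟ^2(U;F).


Ȟ^0(U;F) ≅ Z; Ȟ^1(U;F) ≅ Z^2; Ȟ^2(U;F) ≅ 0

nonempty overlaps:
  A12={s} A13={u} A14={p,v} A15={r,t} A23={w} A45={q}
C dims 5,6; δ0: rk 4, SNF 1^4
degree 0: 5−4−0 = 1 → Ȟ^0 ≅ Z
degree 1: 6−0−4 = 2 → Ȟ^1 ≅ Z^2
degree 2: 0−0−0 = 0 → Ȟ^2 ≅ 0


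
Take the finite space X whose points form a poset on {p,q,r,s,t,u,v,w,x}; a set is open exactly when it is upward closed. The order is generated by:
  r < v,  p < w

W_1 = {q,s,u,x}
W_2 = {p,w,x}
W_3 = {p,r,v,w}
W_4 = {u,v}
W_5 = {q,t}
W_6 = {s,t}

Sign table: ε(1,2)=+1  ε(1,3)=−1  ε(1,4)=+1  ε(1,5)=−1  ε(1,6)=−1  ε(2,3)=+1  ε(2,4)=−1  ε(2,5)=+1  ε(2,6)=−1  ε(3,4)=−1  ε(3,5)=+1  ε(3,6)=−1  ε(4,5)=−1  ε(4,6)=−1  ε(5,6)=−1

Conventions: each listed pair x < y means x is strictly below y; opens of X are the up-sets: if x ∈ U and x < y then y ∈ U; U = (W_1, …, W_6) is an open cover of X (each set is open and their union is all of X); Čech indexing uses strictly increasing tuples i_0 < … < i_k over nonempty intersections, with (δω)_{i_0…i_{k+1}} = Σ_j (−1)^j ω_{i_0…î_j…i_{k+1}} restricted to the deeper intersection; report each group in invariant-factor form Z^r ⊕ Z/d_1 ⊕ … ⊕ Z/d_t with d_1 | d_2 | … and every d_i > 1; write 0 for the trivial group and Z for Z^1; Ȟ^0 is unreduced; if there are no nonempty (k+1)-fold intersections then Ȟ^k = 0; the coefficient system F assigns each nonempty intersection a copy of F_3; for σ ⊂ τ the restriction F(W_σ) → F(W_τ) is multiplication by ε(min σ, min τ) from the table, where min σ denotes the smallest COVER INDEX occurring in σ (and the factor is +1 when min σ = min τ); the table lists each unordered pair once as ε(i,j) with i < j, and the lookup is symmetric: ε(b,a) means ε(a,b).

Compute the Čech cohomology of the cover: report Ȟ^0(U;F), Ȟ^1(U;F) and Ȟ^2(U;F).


Ȟ^0 = 0,  Ȟ^1 = Z/3,  Ȟ^2 = 0

nerve of the cover:
  W12={x} W14={u} W15={q} W16={s} W23={p,w} W34={v} W56={t}
C dims 6,7; δ0: rk_F3 6
Ȟ^0 = (6 − 6) − 0 = 0, so Ȟ^0 ≅ 0
Ȟ^1 = (7 − 0) − 6 = 1, so Ȟ^1 ≅ Z/3
Ȟ^2 = (0 − 0) − 0 = 0, so Ȟ^2 ≅ 0


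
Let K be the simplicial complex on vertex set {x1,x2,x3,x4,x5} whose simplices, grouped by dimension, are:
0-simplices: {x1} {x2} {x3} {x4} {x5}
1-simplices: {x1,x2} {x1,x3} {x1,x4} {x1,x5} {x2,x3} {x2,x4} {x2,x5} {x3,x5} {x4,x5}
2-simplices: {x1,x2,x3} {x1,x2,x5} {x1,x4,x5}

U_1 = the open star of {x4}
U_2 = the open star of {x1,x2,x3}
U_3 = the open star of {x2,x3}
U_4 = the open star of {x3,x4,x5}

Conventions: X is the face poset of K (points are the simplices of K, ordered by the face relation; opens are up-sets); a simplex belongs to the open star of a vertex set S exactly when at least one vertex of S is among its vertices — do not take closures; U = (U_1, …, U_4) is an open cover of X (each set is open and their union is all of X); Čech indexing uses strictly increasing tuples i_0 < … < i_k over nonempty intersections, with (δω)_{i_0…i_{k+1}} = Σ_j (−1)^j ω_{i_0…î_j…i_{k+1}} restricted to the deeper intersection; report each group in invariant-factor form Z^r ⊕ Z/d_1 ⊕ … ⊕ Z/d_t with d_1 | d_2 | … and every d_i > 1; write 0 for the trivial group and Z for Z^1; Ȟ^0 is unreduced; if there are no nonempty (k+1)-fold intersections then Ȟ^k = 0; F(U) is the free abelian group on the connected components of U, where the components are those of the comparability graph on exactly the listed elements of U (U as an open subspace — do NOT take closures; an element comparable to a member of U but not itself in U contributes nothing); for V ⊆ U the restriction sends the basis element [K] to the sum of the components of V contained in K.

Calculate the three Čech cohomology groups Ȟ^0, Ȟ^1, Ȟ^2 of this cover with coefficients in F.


nerve simplices:
  U1={{x4},{x1,x4},{x2,x4},{x4,x5},{x1,x4,x5}} U2={{x1},{x2},{x3},{x1,x2},{x1,x3},{x1,x4},{x1,x5},{x2,x3},{x2,x4},{x2,x5},{x3,x5},{x1,x2,x3},{x1,x2,x5},{x1,x4,x5}} U3={{x2},{x3},{x1,x2},{x1,x3},{x2,x3},{x2,x4},{x2,x5},{x3,x5},{x1,x2,x3},{x1,x2,x5}} U4={{x3},{x4},{x5},{x1,x3},{x1,x4},{x1,x5},{x2,x3},{x2,x4},{x2,x5},{x3,x5},{x4,x5},{x1,x2,x3},{x1,x2,x5},{x1,x4,x5}}
  U12={{x1,x4},{x2,x4},{x1,x4,x5}} U13={{x2,x4}} U14={{x4},{x1,x4},{x2,x4},{x4,x5},{x1,x4,x5}} U23={{x2},{x3},{x1,x2},{x1,x3},{x2,x3},{x2,x4},{x2,x5},{x3,x5},{x1,x2,x3},{x1,x2,x5}} U24={{x3},{x1,x3},{x1,x4},{x1,x5},{x2,x3},{x2,x4},{x2,x5},{x3,x5},{x1,x2,x3},{x1,x2,x5},{x1,x4,x5}} U34={{x3},{x1,x3},{x2,x3},{x2,x4},{x2,x5},{x3,x5},{x1,x2,x3},{x1,x2,x5}}
  U123={{x2,x4}} U124={{x1,x4},{x2,x4},{x1,x4,x5}} U134={{x2,x4}} U234={{x3},{x1,x3},{x2,x3},{x2,x4},{x2,x5},{x3,x5},{x1,x2,x3},{x1,x2,x5}}
  U1234={{x2,x4}}
components per intersection:
  U1: {{x4},{x1,x4},{x2,x4},{x4,x5},{x1,x4,x5}}
  U2: {{x1},{x2},{x3},{x1,x2},{x1,x3},{x1,x4},{x1,x5},{x2,x3},{x2,x4},{x2,x5},{x3,x5},{x1,x2,x3},{x1,x2,x5},{x1,x4,x5}}
  U3: {{x2},{x3},{x1,x2},{x1,x3},{x2,x3},{x2,x4},{x2,x5},{x3,x5},{x1,x2,x3},{x1,x2,x5}}
  U4: {{x3},{x4},{x5},{x1,x3},{x1,x4},{x1,x5},{x2,x3},{x2,x4},{x2,x5},{x3,x5},{x4,x5},{x1,x2,x3},{x1,x2,x5},{x1,x4,x5}}
  U12: {{x1,x4},{x1,x4,x5}} {{x2,x4}}
  U13: {{x2,x4}}
  U14: {{x4},{x1,x4},{x2,x4},{x4,x5},{x1,x4,x5}}
  U23: {{x2},{x3},{x1,x2},{x1,x3},{x2,x3},{x2,x4},{x2,x5},{x3,x5},{x1,x2,x3},{x1,x2,x5}}
  U24: {{x3},{x1,x3},{x2,x3},{x3,x5},{x1,x2,x3}} {{x1,x4},{x1,x5},{x2,x5},{x1,x2,x5},{x1,x4,x5}} {{x2,x4}}
  U34: {{x3},{x1,x3},{x2,x3},{x3,x5},{x1,x2,x3}} {{x2,x4}} {{x2,x5},{x1,x2,x5}}
  U123: {{x2,x4}}
  U124: {{x1,x4},{x1,x4,x5}} {{x2,x4}}
  U134: {{x2,x4}}
  U234: {{x3},{x1,x3},{x2,x3},{x3,x5},{x1,x2,x3}} {{x2,x4}} {{x2,x5},{x1,x2,x5}}
  U1234: {{x2,x4}}
C dims 4,11,7,1; δ0: rk 3, SNF 1^3; δ1: rk 6, SNF 1^6; δ2: rk 1, SNF 1^1
degree 0: 4−3−0 = 1 → Ȟ^0 ≅ Z
degree 1: 11−6−3 = 2 → Ȟ^1 ≅ Z^2
degree 2: 7−1−6 = 0 → Ȟ^2 ≅ 0

Ȟ^0 ≅ Z,  Ȟ^1 ≅ Z^2,  Ȟ^2 ≅ 0


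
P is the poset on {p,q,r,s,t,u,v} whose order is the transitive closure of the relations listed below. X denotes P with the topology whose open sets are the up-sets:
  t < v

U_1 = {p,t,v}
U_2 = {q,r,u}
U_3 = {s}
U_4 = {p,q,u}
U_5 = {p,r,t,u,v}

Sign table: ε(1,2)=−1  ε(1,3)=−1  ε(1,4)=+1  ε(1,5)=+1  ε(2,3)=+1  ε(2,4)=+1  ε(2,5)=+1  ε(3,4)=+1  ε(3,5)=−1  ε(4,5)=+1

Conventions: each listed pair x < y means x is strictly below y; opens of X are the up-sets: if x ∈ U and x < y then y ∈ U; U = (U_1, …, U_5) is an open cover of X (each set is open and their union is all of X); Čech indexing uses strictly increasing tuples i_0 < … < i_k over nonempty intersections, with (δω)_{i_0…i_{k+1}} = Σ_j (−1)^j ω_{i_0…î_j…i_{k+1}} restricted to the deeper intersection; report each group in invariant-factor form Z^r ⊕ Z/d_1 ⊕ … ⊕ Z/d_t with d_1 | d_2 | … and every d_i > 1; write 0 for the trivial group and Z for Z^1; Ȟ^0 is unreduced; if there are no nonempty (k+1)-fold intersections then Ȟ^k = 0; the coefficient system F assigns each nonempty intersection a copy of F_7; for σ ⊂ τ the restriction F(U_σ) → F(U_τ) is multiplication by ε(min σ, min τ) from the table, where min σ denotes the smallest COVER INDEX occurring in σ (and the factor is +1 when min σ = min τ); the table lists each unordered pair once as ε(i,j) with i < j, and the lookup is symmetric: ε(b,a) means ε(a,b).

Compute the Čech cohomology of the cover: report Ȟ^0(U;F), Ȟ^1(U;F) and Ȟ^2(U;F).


nonempty overlaps:
  U14={p} U15={p,t,v} U24={q,u} U25={r,u} U45={p,u}
  U145={p} U245={u}
C dims 5,5,2; δ0: rk_F7 3; δ1: rk_F7 2
degree 0: 5−3−0 = 2 → Ȟ^0 ≅ Z/7 ⊕ Z/7
degree 1: 5−2−3 = 0 → Ȟ^1 ≅ 0
degree 2: 2−0−2 = 0 → Ȟ^2 ≅ 0

Ȟ^0 ≅ Z/7 ⊕ Z/7, Ȟ^1 ≅ 0 and Ȟ^2 ≅ 0


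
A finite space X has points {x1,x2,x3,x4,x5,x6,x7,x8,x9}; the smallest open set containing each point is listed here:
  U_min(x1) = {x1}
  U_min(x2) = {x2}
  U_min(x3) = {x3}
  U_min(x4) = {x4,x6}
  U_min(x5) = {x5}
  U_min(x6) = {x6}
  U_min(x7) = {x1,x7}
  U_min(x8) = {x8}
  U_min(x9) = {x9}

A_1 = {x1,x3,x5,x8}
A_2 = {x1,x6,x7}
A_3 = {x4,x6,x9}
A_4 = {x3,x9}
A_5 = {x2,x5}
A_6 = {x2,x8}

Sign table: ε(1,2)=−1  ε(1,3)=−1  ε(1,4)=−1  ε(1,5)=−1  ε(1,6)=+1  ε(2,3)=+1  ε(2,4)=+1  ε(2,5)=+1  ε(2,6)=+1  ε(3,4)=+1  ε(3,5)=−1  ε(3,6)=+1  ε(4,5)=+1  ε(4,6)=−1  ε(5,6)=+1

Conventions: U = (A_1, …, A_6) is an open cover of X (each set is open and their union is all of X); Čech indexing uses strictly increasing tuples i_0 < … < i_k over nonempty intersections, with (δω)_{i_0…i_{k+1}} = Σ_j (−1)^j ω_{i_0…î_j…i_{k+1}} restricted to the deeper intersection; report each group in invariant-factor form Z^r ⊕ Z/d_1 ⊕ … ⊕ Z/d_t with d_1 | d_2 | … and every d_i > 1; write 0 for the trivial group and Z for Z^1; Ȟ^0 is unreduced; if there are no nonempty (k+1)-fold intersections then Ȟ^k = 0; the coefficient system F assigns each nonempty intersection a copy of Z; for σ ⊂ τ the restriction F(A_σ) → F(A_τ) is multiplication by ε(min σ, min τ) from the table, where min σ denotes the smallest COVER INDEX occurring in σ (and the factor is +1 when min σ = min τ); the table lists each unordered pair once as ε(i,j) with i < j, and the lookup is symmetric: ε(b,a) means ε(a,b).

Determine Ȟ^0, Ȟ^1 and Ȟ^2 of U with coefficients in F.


nerve simplices:
  A12={x1} A14={x3} A15={x5} A16={x8} A23={x6} A34={x9} A56={x2}
C dims 6,7; δ0: rk 6, SNF 1^5·2
degree 0: 6−6−0 = 0 → Ȟ^0 ≅ 0
degree 1: 7−0−6 = 1 plus torsion [2] → Ȟ^1 ≅ Z ⊕ Z/2
degree 2: 0−0−0 = 0 → Ȟ^2 ≅ 0

Ȟ^0(U;F) ≅ 0,  Ȟ^1(U;F) ≅ Z ⊕ Z/2,  Ȟ^2(U;F) ≅ 0


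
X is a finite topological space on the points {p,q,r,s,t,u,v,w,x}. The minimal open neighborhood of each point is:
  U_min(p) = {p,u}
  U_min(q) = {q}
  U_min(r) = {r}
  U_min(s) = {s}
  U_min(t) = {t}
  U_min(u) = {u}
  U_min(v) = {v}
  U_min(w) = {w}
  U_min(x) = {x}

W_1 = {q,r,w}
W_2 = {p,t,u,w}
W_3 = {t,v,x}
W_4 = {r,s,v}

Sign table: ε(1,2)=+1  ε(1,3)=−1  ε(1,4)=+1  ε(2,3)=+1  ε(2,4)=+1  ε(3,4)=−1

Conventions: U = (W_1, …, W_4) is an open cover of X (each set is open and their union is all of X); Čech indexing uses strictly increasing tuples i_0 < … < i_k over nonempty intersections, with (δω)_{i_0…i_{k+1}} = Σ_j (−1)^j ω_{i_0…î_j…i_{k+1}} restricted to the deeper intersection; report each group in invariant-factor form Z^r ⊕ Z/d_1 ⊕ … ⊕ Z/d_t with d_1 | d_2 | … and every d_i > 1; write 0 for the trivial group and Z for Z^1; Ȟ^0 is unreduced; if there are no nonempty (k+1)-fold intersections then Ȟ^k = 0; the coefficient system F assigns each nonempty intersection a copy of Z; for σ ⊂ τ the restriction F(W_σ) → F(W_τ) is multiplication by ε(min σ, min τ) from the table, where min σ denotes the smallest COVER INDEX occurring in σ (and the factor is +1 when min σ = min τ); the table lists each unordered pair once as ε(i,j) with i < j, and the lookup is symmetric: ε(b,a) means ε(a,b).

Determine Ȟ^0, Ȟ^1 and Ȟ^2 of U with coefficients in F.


nerve of the cover:
  W12={w} W14={r} W23={t} W34={v}
C dims 4,4; δ0: rk 4, SNF 1^3·2
Ȟ^0 = (4 − 4) − 0 = 0, so Ȟ^0 ≅ 0
Ȟ^1 = (4 − 0) − 4 = 0 plus torsion [2], so Ȟ^1 ≅ Z/2
Ȟ^2 = (0 − 0) − 0 = 0, so Ȟ^2 ≅ 0

Ȟ^0(U;F) ≅ 0, Ȟ^1(U;F) ≅ Z/2 and Ȟ^2(U;F) ≅ 0


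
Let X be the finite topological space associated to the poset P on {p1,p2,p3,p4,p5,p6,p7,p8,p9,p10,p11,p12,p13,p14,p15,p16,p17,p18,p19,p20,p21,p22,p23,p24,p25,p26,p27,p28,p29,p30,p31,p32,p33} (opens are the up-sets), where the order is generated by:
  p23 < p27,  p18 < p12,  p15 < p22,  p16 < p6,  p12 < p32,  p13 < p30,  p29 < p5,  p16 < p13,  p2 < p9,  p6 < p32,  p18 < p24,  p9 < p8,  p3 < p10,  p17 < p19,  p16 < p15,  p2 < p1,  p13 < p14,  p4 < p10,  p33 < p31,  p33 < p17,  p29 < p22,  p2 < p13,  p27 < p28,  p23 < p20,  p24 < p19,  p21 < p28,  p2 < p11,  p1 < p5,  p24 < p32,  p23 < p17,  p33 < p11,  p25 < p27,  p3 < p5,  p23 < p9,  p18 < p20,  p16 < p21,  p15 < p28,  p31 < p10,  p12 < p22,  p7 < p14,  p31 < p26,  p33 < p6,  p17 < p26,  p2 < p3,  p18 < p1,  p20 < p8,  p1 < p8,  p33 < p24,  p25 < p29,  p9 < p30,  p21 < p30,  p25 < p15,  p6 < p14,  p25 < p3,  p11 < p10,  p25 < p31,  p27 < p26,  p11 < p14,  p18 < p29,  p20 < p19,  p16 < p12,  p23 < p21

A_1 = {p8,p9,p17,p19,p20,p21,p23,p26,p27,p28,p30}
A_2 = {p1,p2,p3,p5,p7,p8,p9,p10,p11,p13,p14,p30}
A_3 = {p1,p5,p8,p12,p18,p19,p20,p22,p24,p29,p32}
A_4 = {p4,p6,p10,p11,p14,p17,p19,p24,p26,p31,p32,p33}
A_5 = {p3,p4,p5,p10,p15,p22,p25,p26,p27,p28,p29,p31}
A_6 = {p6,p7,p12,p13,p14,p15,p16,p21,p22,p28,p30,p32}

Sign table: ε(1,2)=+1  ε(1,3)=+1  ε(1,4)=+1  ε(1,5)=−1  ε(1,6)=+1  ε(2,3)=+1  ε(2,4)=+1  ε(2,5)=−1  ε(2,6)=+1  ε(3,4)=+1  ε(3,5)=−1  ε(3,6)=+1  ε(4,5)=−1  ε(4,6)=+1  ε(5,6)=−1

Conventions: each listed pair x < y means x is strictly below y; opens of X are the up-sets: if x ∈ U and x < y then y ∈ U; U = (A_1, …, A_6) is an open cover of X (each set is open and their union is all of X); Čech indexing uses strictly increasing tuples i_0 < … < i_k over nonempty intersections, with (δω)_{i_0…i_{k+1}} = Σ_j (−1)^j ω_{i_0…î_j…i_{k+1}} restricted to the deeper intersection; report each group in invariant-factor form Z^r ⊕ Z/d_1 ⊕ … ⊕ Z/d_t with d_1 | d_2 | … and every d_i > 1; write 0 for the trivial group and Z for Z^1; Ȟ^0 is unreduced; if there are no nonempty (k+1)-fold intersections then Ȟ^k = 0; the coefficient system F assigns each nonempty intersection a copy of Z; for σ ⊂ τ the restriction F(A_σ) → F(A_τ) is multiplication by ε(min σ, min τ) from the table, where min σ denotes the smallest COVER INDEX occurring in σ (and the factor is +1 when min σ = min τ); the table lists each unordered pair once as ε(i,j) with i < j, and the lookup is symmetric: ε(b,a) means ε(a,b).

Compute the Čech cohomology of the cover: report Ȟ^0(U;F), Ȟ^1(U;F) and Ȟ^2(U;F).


nerve simplices:
  A12={p8,p9,p30} A13={p8,p19,p20} A14={p17,p19,p26} A15={p26,p27,p28} A16={p21,p28,p30} A23={p1,p5,p8} A24={p10,p11,p14} A25={p3,p5,p10} A26={p7,p13,p14,p30} A34={p19,p24,p32} A35={p5,p22,p29} A36={p12,p22,p32} A45={p4,p10,p26,p31} A46={p6,p14,p32} A56={p15,p22,p28}
  A123={p8} A126={p30} A134={p19} A145={p26} A156={p28} A235={p5} A245={p10} A246={p14} A346={p32} A356={p22}
C dims 6,15,10; δ0: rk 5, SNF 1^5; δ1: rk 10, SNF 1^9·2
degree 0: 6−5−0 = 1 → Ȟ^0 ≅ Z
degree 1: 15−10−5 = 0 → Ȟ^1 ≅ 0
degree 2: 10−0−10 = 0 plus torsion [2] → Ȟ^2 ≅ Z/2

Ȟ^0 ≅ Z, Ȟ^1 ≅ 0 and Ȟ^2 ≅ Z/2


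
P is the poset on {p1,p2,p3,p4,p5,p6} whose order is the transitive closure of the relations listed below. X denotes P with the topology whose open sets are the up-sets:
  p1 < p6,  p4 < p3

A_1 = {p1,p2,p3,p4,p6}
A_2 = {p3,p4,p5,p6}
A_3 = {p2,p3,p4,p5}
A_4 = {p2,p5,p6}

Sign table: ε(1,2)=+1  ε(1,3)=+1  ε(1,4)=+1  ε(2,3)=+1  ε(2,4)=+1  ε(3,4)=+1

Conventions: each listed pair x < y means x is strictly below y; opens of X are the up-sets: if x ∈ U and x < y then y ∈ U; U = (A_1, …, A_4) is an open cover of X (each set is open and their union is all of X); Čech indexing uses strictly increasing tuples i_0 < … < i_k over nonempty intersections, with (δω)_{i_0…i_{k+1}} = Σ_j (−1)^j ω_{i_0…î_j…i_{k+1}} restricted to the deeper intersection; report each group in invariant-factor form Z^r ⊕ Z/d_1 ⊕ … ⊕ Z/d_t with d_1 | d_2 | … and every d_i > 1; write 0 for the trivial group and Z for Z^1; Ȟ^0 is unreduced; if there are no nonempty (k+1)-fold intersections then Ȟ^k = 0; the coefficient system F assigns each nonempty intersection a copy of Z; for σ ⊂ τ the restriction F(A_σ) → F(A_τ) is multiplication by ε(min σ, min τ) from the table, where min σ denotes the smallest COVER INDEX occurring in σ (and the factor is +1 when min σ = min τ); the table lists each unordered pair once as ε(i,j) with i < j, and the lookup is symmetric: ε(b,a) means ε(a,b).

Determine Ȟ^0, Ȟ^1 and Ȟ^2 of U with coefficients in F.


nerve of the cover:
  A12={p3,p4,p6} A13={p2,p3,p4} A14={p2,p6} A23={p3,p4,p5} A24={p5,p6} A34={p2,p5}
  A123={p3,p4} A124={p6} A134={p2} A234={p5}
C dims 4,6,4; δ0: rk 3, SNF 1^3; δ1: rk 3, SNF 1^3
Ȟ^0 = (4 − 3) − 0 = 1, so Ȟ^0 ≅ Z
Ȟ^1 = (6 − 3) − 3 = 0, so Ȟ^1 ≅ 0
Ȟ^2 = (4 − 0) − 3 = 1, so Ȟ^2 ≅ Z

Ȟ^0 = Z; Ȟ^1 = 0; Ȟ^2 = Z


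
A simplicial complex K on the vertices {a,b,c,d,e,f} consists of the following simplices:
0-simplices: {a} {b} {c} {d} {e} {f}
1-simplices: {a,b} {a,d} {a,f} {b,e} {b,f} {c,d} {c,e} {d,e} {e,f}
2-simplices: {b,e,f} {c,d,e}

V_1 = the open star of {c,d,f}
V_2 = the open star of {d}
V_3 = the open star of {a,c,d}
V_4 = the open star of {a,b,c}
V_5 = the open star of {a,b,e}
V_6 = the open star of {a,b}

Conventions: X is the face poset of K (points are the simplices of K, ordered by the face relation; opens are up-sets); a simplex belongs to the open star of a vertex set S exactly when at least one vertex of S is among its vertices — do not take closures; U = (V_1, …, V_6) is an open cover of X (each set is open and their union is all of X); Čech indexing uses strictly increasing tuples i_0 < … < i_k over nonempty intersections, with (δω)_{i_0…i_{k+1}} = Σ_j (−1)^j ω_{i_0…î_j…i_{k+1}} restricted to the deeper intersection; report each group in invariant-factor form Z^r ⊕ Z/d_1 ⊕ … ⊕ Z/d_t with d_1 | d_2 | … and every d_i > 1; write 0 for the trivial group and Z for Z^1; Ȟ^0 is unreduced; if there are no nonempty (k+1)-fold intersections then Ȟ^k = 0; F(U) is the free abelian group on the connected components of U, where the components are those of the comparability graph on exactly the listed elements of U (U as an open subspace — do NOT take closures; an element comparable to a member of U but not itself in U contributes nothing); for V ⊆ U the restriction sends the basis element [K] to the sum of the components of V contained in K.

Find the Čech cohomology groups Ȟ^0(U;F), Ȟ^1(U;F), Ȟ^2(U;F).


cover nerve:
  V1={{c},{d},{f},{a,d},{a,f},{b,f},{c,d},{c,e},{d,e},{e,f},{b,e,f},{c,d,e}} V2={{d},{a,d},{c,d},{d,e},{c,d,e}} V3={{a},{c},{d},{a,b},{a,d},{a,f},{c,d},{c,e},{d,e},{c,d,e}} V4={{a},{b},{c},{a,b},{a,d},{a,f},{b,e},{b,f},{c,d},{c,e},{b,e,f},{c,d,e}} V5={{a},{b},{e},{a,b},{a,d},{a,f},{b,e},{b,f},{c,e},{d,e},{e,f},{b,e,f},{c,d,e}} V6={{a},{b},{a,b},{a,d},{a,f},{b,e},{b,f},{b,e,f}}
  V12={{d},{a,d},{c,d},{d,e},{c,d,e}} V13={{c},{d},{a,d},{a,f},{c,d},{c,e},{d,e},{c,d,e}} V14={{c},{a,d},{a,f},{b,f},{c,d},{c,e},{b,e,f},{c,d,e}} V15={{a,d},{a,f},{b,f},{c,e},{d,e},{e,f},{b,e,f},{c,d,e}} V16={{a,d},{a,f},{b,f},{b,e,f}} V23={{d},{a,d},{c,d},{d,e},{c,d,e}} V24={{a,d},{c,d},{c,d,e}} V25={{a,d},{d,e},{c,d,e}} V26={{a,d}} V34={{a},{c},{a,b},{a,d},{a,f},{c,d},{c,e},{c,d,e}} V35={{a},{a,b},{a,d},{a,f},{c,e},{d,e},{c,d,e}} V36={{a},{a,b},{a,d},{a,f}} V45={{a},{b},{a,b},{a,d},{a,f},{b,e},{b,f},{c,e},{b,e,f},{c,d,e}} V46={{a},{b},{a,b},{a,d},{a,f},{b,e},{b,f},{b,e,f}} V56={{a},{b},{a,b},{a,d},{a,f},{b,e},{b,f},{b,e,f}}
  V123={{d},{a,d},{c,d},{d,e},{c,d,e}} V124={{a,d},{c,d},{c,d,e}} V125={{a,d},{d,e},{c,d,e}} V126={{a,d}} V134={{c},{a,d},{a,f},{c,d},{c,e},{c,d,e}} V135={{a,d},{a,f},{c,e},{d,e},{c,d,e}} V136={{a,d},{a,f}} V145={{a,d},{a,f},{b,f},{c,e},{b,e,f},{c,d,e}} V146={{a,d},{a,f},{b,f},{b,e,f}} V156={{a,d},{a,f},{b,f},{b,e,f}} V234={{a,d},{c,d},{c,d,e}} V235={{a,d},{d,e},{c,d,e}} V236={{a,d}} V245={{a,d},{c,d,e}} V246={{a,d}} V256={{a,d}} V345={{a},{a,b},{a,d},{a,f},{c,e},{c,d,e}} V346={{a},{a,b},{a,d},{a,f}} V356={{a},{a,b},{a,d},{a,f}} V456={{a},{b},{a,b},{a,d},{a,f},{b,e},{b,f},{b,e,f}}
  V1234={{a,d},{c,d},{c,d,e}} V1235={{a,d},{d,e},{c,d,e}} V1236={{a,d}} V1245={{a,d},{c,d,e}} V1246={{a,d}} V1256={{a,d}} V1345={{a,d},{a,f},{c,e},{c,d,e}} V1346={{a,d},{a,f}} V1356={{a,d},{a,f}} V1456={{a,d},{a,f},{b,f},{b,e,f}} V2345={{a,d},{c,d,e}} V2346={{a,d}} V2356={{a,d}} V2456={{a,d}} V3456={{a},{a,b},{a,d},{a,f}}
  V12345={{a,d},{c,d,e}} V12346={{a,d}} V12356={{a,d}} V12456={{a,d}} V13456={{a,d},{a,f}} V23456={{a,d}}
  V123456={{a,d}}
components per intersection:
  V1: {{c},{d},{a,d},{c,d},{c,e},{d,e},{c,d,e}} {{f},{a,f},{b,f},{e,f},{b,e,f}}
  V2: {{d},{a,d},{c,d},{d,e},{c,d,e}}
  V3: {{a},{c},{d},{a,b},{a,d},{a,f},{c,d},{c,e},{d,e},{c,d,e}}
  V4: {{a},{b},{a,b},{a,d},{a,f},{b,e},{b,f},{b,e,f}} {{c},{c,d},{c,e},{c,d,e}}
  V5: {{a},{b},{e},{a,b},{a,d},{a,f},{b,e},{b,f},{c,e},{d,e},{e,f},{b,e,f},{c,d,e}}
  V6: {{a},{b},{a,b},{a,d},{a,f},{b,e},{b,f},{b,e,f}}
  V12: {{d},{a,d},{c,d},{d,e},{c,d,e}}
  V13: {{c},{d},{a,d},{c,d},{c,e},{d,e},{c,d,e}} {{a,f}}
  V14: {{c},{c,d},{c,e},{c,d,e}} {{a,d}} {{a,f}} {{b,f},{b,e,f}}
  V15: {{a,d}} {{a,f}} {{b,f},{e,f},{b,e,f}} {{c,e},{d,e},{c,d,e}}
  V16: {{a,d}} {{a,f}} {{b,f},{b,e,f}}
  V23: {{d},{a,d},{c,d},{d,e},{c,d,e}}
  V24: {{a,d}} {{c,d},{c,d,e}}
  V25: {{a,d}} {{d,e},{c,d,e}}
  V26: {{a,d}}
  V34: {{a},{a,b},{a,d},{a,f}} {{c},{c,d},{c,e},{c,d,e}}
  V35: {{a},{a,b},{a,d},{a,f}} {{c,e},{d,e},{c,d,e}}
  V36: {{a},{a,b},{a,d},{a,f}}
  V45: {{a},{b},{a,b},{a,d},{a,f},{b,e},{b,f},{b,e,f}} {{c,e},{c,d,e}}
  V46: {{a},{b},{a,b},{a,d},{a,f},{b,e},{b,f},{b,e,f}}
  V56: {{a},{b},{a,b},{a,d},{a,f},{b,e},{b,f},{b,e,f}}
  V123: {{d},{a,d},{c,d},{d,e},{c,d,e}}
  V124: {{a,d}} {{c,d},{c,d,e}}
  V125: {{a,d}} {{d,e},{c,d,e}}
  V126: {{a,d}}
  V134: {{c},{c,d},{c,e},{c,d,e}} {{a,d}} {{a,f}}
  V135: {{a,d}} {{a,f}} {{c,e},{d,e},{c,d,e}}
  V136: {{a,d}} {{a,f}}
  V145: {{a,d}} {{a,f}} {{b,f},{b,e,f}} {{c,e},{c,d,e}}
  V146: {{a,d}} {{a,f}} {{b,f},{b,e,f}}
  V156: {{a,d}} {{a,f}} {{b,f},{b,e,f}}
  V234: {{a,d}} {{c,d},{c,d,e}}
  V235: {{a,d}} {{d,e},{c,d,e}}
  V236: {{a,d}}
  V245: {{a,d}} {{c,d,e}}
  V246: {{a,d}}
  V256: {{a,d}}
  V345: {{a},{a,b},{a,d},{a,f}} {{c,e},{c,d,e}}
  V346: {{a},{a,b},{a,d},{a,f}}
  V356: {{a},{a,b},{a,d},{a,f}}
  V456: {{a},{b},{a,b},{a,d},{a,f},{b,e},{b,f},{b,e,f}}
  V1234: {{a,d}} {{c,d},{c,d,e}}
  V1235: {{a,d}} {{d,e},{c,d,e}}
  V1236: {{a,d}}
  V1245: {{a,d}} {{c,d,e}}
  V1246: {{a,d}}
  V1256: {{a,d}}
  V1345: {{a,d}} {{a,f}} {{c,e},{c,d,e}}
  V1346: {{a,d}} {{a,f}}
  V1356: {{a,d}} {{a,f}}
  V1456: {{a,d}} {{a,f}} {{b,f},{b,e,f}}
  V2345: {{a,d}} {{c,d,e}}
  V2346: {{a,d}}
  V2356: {{a,d}}
  V2456: {{a,d}}
  V3456: {{a},{a,b},{a,d},{a,f}}
  V12345: {{a,d}} {{c,d,e}}
  V12346: {{a,d}}
  V12356: {{a,d}}
  V12456: {{a,d}}
  V13456: {{a,d}} {{a,f}}
  V23456: {{a,d}}
  V123456: {{a,d}}
C dims 8,29,38,25; δ0: rk 7, SNF 1^7; δ1: rk 20, SNF 1^20; δ2: rk 18, SNF 1^18
Ȟ^0: (8−7)−0=1 ⇒ Z
Ȟ^1: (29−20)−7=2 ⇒ Z^2
Ȟ^2: (38−18)−20=0 ⇒ 0

Ȟ^0 ≅ Z,  Ȟ^1 ≅ Z^2,  Ȟ^2 ≅ 0


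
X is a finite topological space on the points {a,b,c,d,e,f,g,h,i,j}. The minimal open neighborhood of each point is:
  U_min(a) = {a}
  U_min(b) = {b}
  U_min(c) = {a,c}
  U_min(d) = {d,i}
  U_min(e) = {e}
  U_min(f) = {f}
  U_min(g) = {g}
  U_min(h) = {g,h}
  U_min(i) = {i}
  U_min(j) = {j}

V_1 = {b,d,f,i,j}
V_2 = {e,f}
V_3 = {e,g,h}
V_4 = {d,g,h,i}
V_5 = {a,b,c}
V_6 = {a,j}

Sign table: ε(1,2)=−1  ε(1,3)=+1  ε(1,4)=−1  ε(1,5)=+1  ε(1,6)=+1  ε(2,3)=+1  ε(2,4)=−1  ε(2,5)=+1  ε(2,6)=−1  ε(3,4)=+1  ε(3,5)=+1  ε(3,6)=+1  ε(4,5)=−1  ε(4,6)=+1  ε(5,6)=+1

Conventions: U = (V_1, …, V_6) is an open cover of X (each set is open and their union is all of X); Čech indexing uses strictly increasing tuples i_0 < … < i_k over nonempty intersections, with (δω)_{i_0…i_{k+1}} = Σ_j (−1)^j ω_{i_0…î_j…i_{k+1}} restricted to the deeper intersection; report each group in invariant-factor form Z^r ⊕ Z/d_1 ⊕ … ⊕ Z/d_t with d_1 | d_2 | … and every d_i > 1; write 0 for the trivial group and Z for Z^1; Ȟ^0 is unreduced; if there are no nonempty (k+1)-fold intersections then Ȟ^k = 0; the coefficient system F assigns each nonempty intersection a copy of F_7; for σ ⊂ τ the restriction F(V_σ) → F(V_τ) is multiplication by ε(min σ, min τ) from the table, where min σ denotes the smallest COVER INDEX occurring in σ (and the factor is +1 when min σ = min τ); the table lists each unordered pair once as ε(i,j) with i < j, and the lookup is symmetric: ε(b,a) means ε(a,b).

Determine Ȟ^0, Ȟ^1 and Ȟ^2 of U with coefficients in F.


Ȟ^0 ≅ Z/7, Ȟ^1 ≅ Z/7 ⊕ Z/7 and Ȟ^2 ≅ 0

intersection data:
  V12={f} V14={d,i} V15={b} V16={j} V23={e} V34={g,h} V56={a}
C dims 6,7; δ0: rk_F7 5
Ȟ^0 = (6 − 5) − 0 = 1, so Ȟ^0 ≅ Z/7
Ȟ^1 = (7 − 0) − 5 = 2, so Ȟ^1 ≅ Z/7 ⊕ Z/7
Ȟ^2 = (0 − 0) − 0 = 0, so Ȟ^2 ≅ 0
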